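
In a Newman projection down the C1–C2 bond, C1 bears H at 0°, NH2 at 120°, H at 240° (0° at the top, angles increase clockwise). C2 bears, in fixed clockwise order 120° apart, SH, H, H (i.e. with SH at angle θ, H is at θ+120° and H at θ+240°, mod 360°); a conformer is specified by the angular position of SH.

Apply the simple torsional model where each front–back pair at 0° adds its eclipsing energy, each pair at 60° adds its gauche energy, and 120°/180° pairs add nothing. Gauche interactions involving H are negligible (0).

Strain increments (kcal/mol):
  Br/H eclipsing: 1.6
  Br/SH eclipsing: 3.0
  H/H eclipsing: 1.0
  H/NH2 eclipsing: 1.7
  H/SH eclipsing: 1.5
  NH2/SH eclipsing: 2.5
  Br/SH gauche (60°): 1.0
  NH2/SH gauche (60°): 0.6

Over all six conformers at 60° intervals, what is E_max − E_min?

4.5 kcal/mol

SH at 0° (eclipsed): H–SH eclipsed, NH2–H eclipsed, H–H eclipsed; 1.5 + 1.7 + 1.0 = 4.2 kcal/mol.
SH at 60° (staggered): NH2–SH gauche; 0.6 = 0.6 kcal/mol.
SH at 120° (eclipsed): H–H eclipsed, NH2–SH eclipsed, H–H eclipsed; 1.0 + 2.5 + 1.0 = 4.5 kcal/mol.
SH at 180° (staggered): NH2–SH gauche; 0.6 = 0.6 kcal/mol.
SH at 240° (eclipsed): H–H eclipsed, NH2–H eclipsed, H–SH eclipsed; 1.0 + 1.7 + 1.5 = 4.2 kcal/mol.
SH at 300° (staggered): no non-H gauche contacts → 0.0 kcal/mol.
Max at 120° (4.5 kcal/mol), min at 300° (0.0 kcal/mol); barrier = 4.5 kcal/mol.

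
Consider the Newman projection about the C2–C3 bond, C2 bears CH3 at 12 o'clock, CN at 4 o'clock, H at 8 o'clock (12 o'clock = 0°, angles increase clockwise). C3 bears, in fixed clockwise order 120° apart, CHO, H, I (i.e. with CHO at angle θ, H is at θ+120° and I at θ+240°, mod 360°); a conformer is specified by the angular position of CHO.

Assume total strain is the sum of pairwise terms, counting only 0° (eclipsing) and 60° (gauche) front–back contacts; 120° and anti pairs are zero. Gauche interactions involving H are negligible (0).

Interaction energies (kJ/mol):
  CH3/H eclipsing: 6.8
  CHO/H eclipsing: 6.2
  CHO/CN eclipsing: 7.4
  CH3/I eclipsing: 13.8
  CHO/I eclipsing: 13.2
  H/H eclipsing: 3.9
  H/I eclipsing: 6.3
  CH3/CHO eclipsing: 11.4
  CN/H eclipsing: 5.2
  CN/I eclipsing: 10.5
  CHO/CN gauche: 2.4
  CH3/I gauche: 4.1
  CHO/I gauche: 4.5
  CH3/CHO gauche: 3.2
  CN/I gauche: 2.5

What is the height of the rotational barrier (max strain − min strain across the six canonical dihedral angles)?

CHO at 0° (eclipsed): CH3–CHO eclipsed, CN–H eclipsed, H–I eclipsed; 11.4 + 5.2 + 6.3 = 22.9 kJ/mol.
CHO at 60° (staggered): CH3–CHO gauche, CH3–I gauche, CN–CHO gauche; 3.2 + 4.1 + 2.4 = 9.7 kJ/mol.
CHO at 120° (eclipsed): CH3–I eclipsed, CN–CHO eclipsed, H–H eclipsed; 13.8 + 7.4 + 3.9 = 25.1 kJ/mol.
CHO at 180° (staggered): CH3–I gauche, CN–CHO gauche, CN–I gauche; 4.1 + 2.4 + 2.5 = 9.0 kJ/mol.
CHO at 240° (eclipsed): CH3–H eclipsed, CN–I eclipsed, H–CHO eclipsed; 6.8 + 10.5 + 6.2 = 23.5 kJ/mol.
CHO at 300° (staggered): CH3–CHO gauche, CN–I gauche; 3.2 + 2.5 = 5.7 kJ/mol.
Max at 120° (25.1 kJ/mol), min at 300° (5.7 kJ/mol); barrier = 19.4 kJ/mol.

19.4 kJ/mol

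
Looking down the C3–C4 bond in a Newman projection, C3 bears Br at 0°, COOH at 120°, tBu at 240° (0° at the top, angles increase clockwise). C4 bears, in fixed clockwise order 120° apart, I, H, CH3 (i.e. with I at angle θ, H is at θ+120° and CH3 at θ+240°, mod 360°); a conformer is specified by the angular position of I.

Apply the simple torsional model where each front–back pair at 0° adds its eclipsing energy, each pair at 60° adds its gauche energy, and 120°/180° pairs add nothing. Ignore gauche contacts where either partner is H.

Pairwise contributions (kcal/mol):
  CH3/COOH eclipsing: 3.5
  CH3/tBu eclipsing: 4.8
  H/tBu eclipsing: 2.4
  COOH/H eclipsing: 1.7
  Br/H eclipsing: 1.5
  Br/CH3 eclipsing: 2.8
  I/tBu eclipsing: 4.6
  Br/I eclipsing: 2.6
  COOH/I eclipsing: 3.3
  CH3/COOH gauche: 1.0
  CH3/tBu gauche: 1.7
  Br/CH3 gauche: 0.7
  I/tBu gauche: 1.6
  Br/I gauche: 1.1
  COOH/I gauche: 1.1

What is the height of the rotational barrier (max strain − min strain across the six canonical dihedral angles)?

I at 0° (eclipsed): Br(0°)/I(0°) eclipsed 2.6; COOH(120°)/H(120°) eclipsed 1.7; tBu(240°)/CH3(240°) eclipsed 4.8 → 9.1 kcal/mol.
I at 60° (staggered): Br(0°)/I(60°) gauche 1.1; Br(0°)/CH3(300°) gauche 0.7; COOH(120°)/I(60°) gauche 1.1; tBu(240°)/CH3(300°) gauche 1.7 → 4.6 kcal/mol.
I at 120° (eclipsed): Br(0°)/CH3(0°) eclipsed 2.8; COOH(120°)/I(120°) eclipsed 3.3; tBu(240°)/H(240°) eclipsed 2.4 → 8.5 kcal/mol.
I at 180° (staggered): Br(0°)/CH3(60°) gauche 0.7; COOH(120°)/I(180°) gauche 1.1; COOH(120°)/CH3(60°) gauche 1.0; tBu(240°)/I(180°) gauche 1.6 → 4.4 kcal/mol.
I at 240° (eclipsed): Br(0°)/H(0°) eclipsed 1.5; COOH(120°)/CH3(120°) eclipsed 3.5; tBu(240°)/I(240°) eclipsed 4.6 → 9.6 kcal/mol.
I at 300° (staggered): Br(0°)/I(300°) gauche 1.1; COOH(120°)/CH3(180°) gauche 1.0; tBu(240°)/I(300°) gauche 1.6; tBu(240°)/CH3(180°) gauche 1.7 → 5.4 kcal/mol.
Max at 240° (9.6 kcal/mol), min at 180° (4.4 kcal/mol); barrier = 5.2 kcal/mol.

5.2 kcal/mol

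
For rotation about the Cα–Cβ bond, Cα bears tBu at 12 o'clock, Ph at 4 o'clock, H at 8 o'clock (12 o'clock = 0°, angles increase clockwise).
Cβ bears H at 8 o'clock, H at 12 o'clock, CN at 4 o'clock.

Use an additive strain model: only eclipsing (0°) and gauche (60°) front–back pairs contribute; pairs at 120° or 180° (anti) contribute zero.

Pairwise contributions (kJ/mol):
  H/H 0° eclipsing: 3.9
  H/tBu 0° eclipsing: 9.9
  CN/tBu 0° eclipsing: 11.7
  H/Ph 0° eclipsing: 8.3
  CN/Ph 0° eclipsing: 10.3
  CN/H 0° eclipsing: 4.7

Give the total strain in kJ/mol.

This conformer (eclipsed): tBu–H eclipsed, Ph–CN eclipsed, H–H eclipsed; 9.9 + 10.3 + 3.9 = 24.1 kJ/mol.

24.1 kJ/mol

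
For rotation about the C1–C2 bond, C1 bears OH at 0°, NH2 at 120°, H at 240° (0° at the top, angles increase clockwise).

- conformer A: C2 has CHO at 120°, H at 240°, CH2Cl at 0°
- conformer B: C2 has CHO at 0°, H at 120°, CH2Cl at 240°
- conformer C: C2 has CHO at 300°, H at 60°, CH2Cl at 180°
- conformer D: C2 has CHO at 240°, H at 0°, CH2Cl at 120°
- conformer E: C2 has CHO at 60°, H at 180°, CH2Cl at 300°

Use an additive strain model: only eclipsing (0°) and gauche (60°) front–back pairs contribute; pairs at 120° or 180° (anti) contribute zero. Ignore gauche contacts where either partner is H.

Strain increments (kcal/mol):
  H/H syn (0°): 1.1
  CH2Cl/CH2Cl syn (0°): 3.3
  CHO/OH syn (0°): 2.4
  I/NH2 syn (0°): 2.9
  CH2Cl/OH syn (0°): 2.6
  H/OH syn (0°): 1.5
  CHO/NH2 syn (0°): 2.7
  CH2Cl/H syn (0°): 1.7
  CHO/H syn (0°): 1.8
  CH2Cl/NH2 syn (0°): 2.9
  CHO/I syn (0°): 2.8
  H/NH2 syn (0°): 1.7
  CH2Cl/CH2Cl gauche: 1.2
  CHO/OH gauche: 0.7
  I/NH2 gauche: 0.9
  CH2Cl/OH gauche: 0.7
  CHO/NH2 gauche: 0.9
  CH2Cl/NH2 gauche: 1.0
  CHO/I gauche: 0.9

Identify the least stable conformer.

A (eclipsed): OH–CH2Cl eclipsed, NH2–CHO eclipsed, H–H eclipsed; 2.6 + 2.7 + 1.1 = 6.4 kcal/mol.
B (eclipsed): OH–CHO eclipsed, NH2–H eclipsed, H–CH2Cl eclipsed; 2.4 + 1.7 + 1.7 = 5.8 kcal/mol.
C (staggered): OH–CHO gauche, NH2–CH2Cl gauche; 0.7 + 1.0 = 1.7 kcal/mol.
D (eclipsed): OH–H eclipsed, NH2–CH2Cl eclipsed, H–CHO eclipsed; 1.5 + 2.9 + 1.8 = 6.2 kcal/mol.
E (staggered): OH–CHO gauche, OH–CH2Cl gauche, NH2–CHO gauche; 0.7 + 0.7 + 0.9 = 2.3 kcal/mol.
A has the highest total (6.4 kcal/mol).

A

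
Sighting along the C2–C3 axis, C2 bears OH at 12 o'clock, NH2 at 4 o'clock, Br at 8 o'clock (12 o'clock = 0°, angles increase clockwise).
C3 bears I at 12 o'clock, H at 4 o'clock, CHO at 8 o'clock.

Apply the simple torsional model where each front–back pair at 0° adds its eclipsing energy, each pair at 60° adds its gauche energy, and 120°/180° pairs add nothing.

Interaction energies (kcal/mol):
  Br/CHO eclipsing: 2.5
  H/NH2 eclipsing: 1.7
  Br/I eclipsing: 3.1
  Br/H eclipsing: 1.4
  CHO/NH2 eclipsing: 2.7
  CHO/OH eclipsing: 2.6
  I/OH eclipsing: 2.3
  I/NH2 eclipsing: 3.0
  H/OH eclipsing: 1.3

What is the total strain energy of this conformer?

This conformer is eclipsed. OH at 0° is eclipsed with I at 0° (2.3); NH2 at 120° is eclipsed with H at 120° (1.7); Br at 240° is eclipsed with CHO at 240° (2.5). Total 6.5 kcal/mol.

6.5 kcal/mol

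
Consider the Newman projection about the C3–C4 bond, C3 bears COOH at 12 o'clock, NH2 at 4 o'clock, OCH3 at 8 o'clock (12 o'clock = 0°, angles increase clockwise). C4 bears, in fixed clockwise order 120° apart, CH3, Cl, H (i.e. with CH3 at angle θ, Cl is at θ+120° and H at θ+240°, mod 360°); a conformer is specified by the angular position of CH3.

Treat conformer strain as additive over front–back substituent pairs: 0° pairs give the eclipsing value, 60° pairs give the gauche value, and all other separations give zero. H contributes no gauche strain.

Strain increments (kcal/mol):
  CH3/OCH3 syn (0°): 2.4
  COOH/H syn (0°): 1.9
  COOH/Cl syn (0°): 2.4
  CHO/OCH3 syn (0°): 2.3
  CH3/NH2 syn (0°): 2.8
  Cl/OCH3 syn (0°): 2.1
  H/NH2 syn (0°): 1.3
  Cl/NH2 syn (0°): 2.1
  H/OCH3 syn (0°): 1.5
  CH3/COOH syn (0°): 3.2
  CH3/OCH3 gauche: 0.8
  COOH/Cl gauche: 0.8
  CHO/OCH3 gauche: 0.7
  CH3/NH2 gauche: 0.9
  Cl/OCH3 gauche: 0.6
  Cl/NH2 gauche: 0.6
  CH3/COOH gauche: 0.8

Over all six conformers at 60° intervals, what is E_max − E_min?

3.9 kcal/mol

CH3 at 0° (eclipsed): COOH(0°)/CH3(0°) eclipsed 3.2; NH2(120°)/Cl(120°) eclipsed 2.1; OCH3(240°)/H(240°) eclipsed 1.5 → 6.8 kcal/mol.
CH3 at 60° (staggered): COOH(0°)/CH3(60°) gauche 0.8; NH2(120°)/CH3(60°) gauche 0.9; NH2(120°)/Cl(180°) gauche 0.6; OCH3(240°)/Cl(180°) gauche 0.6 → 2.9 kcal/mol.
CH3 at 120° (eclipsed): COOH(0°)/H(0°) eclipsed 1.9; NH2(120°)/CH3(120°) eclipsed 2.8; OCH3(240°)/Cl(240°) eclipsed 2.1 → 6.8 kcal/mol.
CH3 at 180° (staggered): COOH(0°)/Cl(300°) gauche 0.8; NH2(120°)/CH3(180°) gauche 0.9; OCH3(240°)/CH3(180°) gauche 0.8; OCH3(240°)/Cl(300°) gauche 0.6 → 3.1 kcal/mol.
CH3 at 240° (eclipsed): COOH(0°)/Cl(0°) eclipsed 2.4; NH2(120°)/H(120°) eclipsed 1.3; OCH3(240°)/CH3(240°) eclipsed 2.4 → 6.1 kcal/mol.
CH3 at 300° (staggered): COOH(0°)/CH3(300°) gauche 0.8; COOH(0°)/Cl(60°) gauche 0.8; NH2(120°)/Cl(60°) gauche 0.6; OCH3(240°)/CH3(300°) gauche 0.8 → 3.0 kcal/mol.
Max at 0° (6.8 kcal/mol), min at 60° (2.9 kcal/mol); barrier = 3.9 kcal/mol.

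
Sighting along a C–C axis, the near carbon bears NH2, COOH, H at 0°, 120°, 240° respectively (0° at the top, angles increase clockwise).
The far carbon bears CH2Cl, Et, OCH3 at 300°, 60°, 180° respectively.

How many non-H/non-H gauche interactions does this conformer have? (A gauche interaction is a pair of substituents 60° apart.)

Non-H gauche pairs: NH2(0°)/CH2Cl(300°); NH2(0°)/Et(60°); COOH(120°)/Et(60°); COOH(120°)/OCH3(180°) — 4 interactions.

4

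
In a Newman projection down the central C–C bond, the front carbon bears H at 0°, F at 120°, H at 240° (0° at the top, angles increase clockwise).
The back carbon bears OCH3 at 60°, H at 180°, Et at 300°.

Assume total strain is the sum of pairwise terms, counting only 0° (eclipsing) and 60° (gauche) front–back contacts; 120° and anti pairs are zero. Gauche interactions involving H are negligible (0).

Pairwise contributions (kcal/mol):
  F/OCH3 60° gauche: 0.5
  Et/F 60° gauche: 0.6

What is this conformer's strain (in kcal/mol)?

0.5 kcal/mol

This conformer (staggered): F–OCH3 gauche; 0.5 = 0.5 kcal/mol.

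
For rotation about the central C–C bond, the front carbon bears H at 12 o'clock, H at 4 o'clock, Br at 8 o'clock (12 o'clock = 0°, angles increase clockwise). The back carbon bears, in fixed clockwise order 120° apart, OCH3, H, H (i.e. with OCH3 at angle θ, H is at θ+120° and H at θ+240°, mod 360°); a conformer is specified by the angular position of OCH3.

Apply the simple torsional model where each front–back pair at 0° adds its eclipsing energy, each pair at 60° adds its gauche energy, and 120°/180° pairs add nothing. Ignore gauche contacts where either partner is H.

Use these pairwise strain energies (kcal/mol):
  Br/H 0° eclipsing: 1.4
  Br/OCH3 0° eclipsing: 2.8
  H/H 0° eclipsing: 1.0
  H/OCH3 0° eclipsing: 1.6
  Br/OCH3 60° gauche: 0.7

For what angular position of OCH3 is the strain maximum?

OCH3 at 0° (eclipsed): H(0°)/OCH3(0°) eclipsed 1.6; H(120°)/H(120°) eclipsed 1.0; Br(240°)/H(240°) eclipsed 1.4 → 4.0 kcal/mol.
OCH3 at 60° (staggered): no non-H gauche contacts → 0.0 kcal/mol.
OCH3 at 120° (eclipsed): H(0°)/H(0°) eclipsed 1.0; H(120°)/OCH3(120°) eclipsed 1.6; Br(240°)/H(240°) eclipsed 1.4 → 4.0 kcal/mol.
OCH3 at 180° (staggered): Br(240°)/OCH3(180°) gauche 0.7 → 0.7 kcal/mol.
OCH3 at 240° (eclipsed): H(0°)/H(0°) eclipsed 1.0; H(120°)/H(120°) eclipsed 1.0; Br(240°)/OCH3(240°) eclipsed 2.8 → 4.8 kcal/mol.
OCH3 at 300° (staggered): Br(240°)/OCH3(300°) gauche 0.7 → 0.7 kcal/mol.
The maximum (4.8 kcal/mol) occurs with OCH3 at 240°.

240°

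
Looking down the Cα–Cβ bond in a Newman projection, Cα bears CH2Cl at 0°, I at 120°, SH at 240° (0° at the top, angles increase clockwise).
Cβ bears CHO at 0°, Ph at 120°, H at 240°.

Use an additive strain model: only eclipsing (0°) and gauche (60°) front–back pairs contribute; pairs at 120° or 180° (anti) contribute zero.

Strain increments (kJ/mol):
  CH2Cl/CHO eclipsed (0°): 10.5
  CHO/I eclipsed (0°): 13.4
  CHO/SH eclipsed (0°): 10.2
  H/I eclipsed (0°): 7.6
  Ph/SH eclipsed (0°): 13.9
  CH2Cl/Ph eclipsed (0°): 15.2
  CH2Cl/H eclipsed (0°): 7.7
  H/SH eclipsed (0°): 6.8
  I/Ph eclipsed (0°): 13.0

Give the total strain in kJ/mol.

This conformer (eclipsed): CH2Cl–CHO eclipsed, I–Ph eclipsed, SH–H eclipsed; 10.5 + 13.0 + 6.8 = 30.3 kJ/mol.

30.3 kJ/mol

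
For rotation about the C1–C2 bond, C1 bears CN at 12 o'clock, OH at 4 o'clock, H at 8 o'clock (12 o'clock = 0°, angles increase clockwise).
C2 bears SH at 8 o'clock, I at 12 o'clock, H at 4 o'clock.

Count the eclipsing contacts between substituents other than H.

Non-H eclipsing pairs: CN(0°)/I(0°) — 1 interaction.

1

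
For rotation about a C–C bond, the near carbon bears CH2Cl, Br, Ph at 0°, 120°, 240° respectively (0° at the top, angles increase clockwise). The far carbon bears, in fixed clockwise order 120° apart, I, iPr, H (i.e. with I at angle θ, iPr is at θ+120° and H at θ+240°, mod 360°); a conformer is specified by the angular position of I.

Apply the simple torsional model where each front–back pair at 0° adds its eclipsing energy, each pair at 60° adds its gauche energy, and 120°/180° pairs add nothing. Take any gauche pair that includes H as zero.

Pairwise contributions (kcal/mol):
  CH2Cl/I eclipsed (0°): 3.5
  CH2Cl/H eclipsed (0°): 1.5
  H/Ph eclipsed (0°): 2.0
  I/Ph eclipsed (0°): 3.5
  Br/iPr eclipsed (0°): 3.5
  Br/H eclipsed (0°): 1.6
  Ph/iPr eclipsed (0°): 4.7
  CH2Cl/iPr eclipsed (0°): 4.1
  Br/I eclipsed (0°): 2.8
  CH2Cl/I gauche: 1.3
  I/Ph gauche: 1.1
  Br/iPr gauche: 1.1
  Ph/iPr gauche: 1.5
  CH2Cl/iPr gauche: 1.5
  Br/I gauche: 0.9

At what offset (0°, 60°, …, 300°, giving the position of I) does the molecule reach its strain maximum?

I at 0° (eclipsed): CH2Cl(0°)/I(0°) eclipsed 3.5; Br(120°)/iPr(120°) eclipsed 3.5; Ph(240°)/H(240°) eclipsed 2.0 → 9.0 kcal/mol.
I at 60° (staggered): CH2Cl(0°)/I(60°) gauche 1.3; Br(120°)/I(60°) gauche 0.9; Br(120°)/iPr(180°) gauche 1.1; Ph(240°)/iPr(180°) gauche 1.5 → 4.8 kcal/mol.
I at 120° (eclipsed): CH2Cl(0°)/H(0°) eclipsed 1.5; Br(120°)/I(120°) eclipsed 2.8; Ph(240°)/iPr(240°) eclipsed 4.7 → 9.0 kcal/mol.
I at 180° (staggered): CH2Cl(0°)/iPr(300°) gauche 1.5; Br(120°)/I(180°) gauche 0.9; Ph(240°)/I(180°) gauche 1.1; Ph(240°)/iPr(300°) gauche 1.5 → 5.0 kcal/mol.
I at 240° (eclipsed): CH2Cl(0°)/iPr(0°) eclipsed 4.1; Br(120°)/H(120°) eclipsed 1.6; Ph(240°)/I(240°) eclipsed 3.5 → 9.2 kcal/mol.
I at 300° (staggered): CH2Cl(0°)/I(300°) gauche 1.3; CH2Cl(0°)/iPr(60°) gauche 1.5; Br(120°)/iPr(60°) gauche 1.1; Ph(240°)/I(300°) gauche 1.1 → 5.0 kcal/mol.
The maximum (9.2 kcal/mol) occurs with I at 240°.

240°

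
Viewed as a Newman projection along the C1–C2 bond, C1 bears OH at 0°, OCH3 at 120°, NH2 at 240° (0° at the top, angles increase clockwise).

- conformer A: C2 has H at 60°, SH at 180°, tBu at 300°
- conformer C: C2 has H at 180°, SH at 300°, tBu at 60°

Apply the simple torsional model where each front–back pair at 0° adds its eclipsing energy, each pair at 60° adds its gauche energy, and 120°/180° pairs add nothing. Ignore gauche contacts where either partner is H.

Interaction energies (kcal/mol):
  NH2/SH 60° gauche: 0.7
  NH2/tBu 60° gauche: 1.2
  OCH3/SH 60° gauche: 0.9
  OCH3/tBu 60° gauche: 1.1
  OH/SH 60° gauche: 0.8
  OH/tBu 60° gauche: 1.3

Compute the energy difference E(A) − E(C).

A (staggered): OH(0°)/tBu(300°) gauche 1.3; OCH3(120°)/SH(180°) gauche 0.9; NH2(240°)/SH(180°) gauche 0.7; NH2(240°)/tBu(300°) gauche 1.2 → 4.1 kcal/mol.
C (staggered): OH(0°)/SH(300°) gauche 0.8; OH(0°)/tBu(60°) gauche 1.3; OCH3(120°)/tBu(60°) gauche 1.1; NH2(240°)/SH(300°) gauche 0.7 → 3.9 kcal/mol.
E(A) − E(C) = 4.1 − 3.9 = +0.2 kcal/mol.

+0.2 kcal/mol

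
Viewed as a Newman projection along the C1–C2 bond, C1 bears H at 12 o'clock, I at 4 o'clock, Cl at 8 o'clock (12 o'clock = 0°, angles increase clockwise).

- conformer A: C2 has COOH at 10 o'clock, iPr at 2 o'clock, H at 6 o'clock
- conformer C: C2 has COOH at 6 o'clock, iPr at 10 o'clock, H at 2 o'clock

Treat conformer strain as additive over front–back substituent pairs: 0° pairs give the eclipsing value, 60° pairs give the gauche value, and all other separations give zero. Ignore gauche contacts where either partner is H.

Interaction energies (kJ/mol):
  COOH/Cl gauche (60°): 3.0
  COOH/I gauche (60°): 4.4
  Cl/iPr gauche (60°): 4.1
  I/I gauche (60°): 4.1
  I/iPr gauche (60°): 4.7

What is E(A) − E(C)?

A (staggered): I–iPr gauche, Cl–COOH gauche; 4.7 + 3.0 = 7.7 kJ/mol.
C (staggered): I–COOH gauche, Cl–COOH gauche, Cl–iPr gauche; 4.4 + 3.0 + 4.1 = 11.5 kJ/mol.
E(A) − E(C) = 7.7 − 11.5 = -3.8 kJ/mol.

-3.8 kJ/mol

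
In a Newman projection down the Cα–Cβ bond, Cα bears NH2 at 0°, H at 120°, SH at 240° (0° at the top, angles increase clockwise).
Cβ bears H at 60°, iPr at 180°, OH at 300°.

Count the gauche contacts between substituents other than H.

Non-H gauche pairs: NH2(0°)/OH(300°); SH(240°)/iPr(180°); SH(240°)/OH(300°) — 3 interactions.

3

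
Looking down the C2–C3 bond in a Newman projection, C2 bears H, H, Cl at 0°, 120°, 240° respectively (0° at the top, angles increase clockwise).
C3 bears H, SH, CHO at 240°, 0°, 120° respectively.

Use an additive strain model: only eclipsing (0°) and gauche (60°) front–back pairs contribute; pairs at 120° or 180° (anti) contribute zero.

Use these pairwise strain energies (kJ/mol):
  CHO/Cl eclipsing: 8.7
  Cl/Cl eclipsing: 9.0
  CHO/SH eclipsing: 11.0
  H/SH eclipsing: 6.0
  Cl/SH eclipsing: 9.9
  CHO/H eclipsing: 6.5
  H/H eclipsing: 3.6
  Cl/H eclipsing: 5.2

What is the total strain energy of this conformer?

17.7 kJ/mol

This conformer (eclipsed): H–SH eclipsed, H–CHO eclipsed, Cl–H eclipsed; 6.0 + 6.5 + 5.2 = 17.7 kJ/mol.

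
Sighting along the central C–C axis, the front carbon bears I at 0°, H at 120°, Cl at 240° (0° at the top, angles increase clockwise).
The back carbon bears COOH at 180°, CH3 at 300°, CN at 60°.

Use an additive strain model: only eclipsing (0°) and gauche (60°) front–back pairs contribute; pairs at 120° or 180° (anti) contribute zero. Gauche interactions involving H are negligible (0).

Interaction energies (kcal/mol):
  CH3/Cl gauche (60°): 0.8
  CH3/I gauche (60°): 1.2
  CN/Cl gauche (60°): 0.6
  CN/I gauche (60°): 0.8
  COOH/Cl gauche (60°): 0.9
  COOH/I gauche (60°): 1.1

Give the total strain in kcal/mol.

This conformer is staggered. I at 0° is gauche with CH3 at 300° (1.2); I at 0° is gauche with CN at 60° (0.8); Cl at 240° is gauche with COOH at 180° (0.9); Cl at 240° is gauche with CH3 at 300° (0.8). Total 3.7 kcal/mol.

3.7 kcal/mol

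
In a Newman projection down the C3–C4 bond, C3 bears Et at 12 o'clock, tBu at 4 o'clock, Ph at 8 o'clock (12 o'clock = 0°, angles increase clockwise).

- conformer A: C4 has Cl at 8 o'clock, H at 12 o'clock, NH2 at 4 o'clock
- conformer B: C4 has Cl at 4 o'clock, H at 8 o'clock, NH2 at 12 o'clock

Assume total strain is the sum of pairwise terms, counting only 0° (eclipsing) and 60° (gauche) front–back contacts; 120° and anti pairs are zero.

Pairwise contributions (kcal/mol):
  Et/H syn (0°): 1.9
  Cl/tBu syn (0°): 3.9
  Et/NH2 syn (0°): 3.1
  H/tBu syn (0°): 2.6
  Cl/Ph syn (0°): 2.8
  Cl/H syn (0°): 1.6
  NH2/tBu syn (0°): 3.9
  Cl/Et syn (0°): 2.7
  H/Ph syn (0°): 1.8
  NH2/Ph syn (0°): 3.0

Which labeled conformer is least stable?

B

A is eclipsed. Et at 0° is eclipsed with H at 0° (1.9); tBu at 120° is eclipsed with NH2 at 120° (3.9); Ph at 240° is eclipsed with Cl at 240° (2.8). Total 8.6 kcal/mol.
B is eclipsed. Et at 0° is eclipsed with NH2 at 0° (3.1); tBu at 120° is eclipsed with Cl at 120° (3.9); Ph at 240° is eclipsed with H at 240° (1.8). Total 8.8 kcal/mol.
B has the highest total (8.8 kcal/mol).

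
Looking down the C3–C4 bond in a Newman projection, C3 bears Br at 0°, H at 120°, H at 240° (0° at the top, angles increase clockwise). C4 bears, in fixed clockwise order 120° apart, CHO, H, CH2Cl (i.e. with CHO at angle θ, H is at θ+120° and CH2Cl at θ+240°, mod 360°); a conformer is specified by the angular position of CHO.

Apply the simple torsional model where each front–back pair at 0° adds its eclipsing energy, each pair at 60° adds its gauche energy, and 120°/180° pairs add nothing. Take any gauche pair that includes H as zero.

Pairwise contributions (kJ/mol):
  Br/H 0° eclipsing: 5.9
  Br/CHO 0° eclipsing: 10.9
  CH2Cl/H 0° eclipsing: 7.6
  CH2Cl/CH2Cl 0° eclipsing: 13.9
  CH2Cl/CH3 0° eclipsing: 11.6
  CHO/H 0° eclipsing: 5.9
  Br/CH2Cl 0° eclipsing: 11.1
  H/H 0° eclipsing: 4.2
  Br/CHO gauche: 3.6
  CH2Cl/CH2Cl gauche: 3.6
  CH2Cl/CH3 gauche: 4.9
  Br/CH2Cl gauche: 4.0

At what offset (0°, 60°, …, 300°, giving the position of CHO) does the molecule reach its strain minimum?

CHO at 0° is eclipsed. Br at 0° is eclipsed with CHO at 0° (10.9); H at 120° is eclipsed with H at 120° (4.2); H at 240° is eclipsed with CH2Cl at 240° (7.6). Total 22.7 kJ/mol.
CHO at 60° is staggered. Br at 0° is gauche with CHO at 60° (3.6); Br at 0° is gauche with CH2Cl at 300° (4.0). Total 7.6 kJ/mol.
CHO at 120° is eclipsed. Br at 0° is eclipsed with CH2Cl at 0° (11.1); H at 120° is eclipsed with CHO at 120° (5.9); H at 240° is eclipsed with H at 240° (4.2). Total 21.2 kJ/mol.
CHO at 180° is staggered. Br at 0° is gauche with CH2Cl at 60° (4.0). Total 4.0 kJ/mol.
CHO at 240° is eclipsed. Br at 0° is eclipsed with H at 0° (5.9); H at 120° is eclipsed with CH2Cl at 120° (7.6); H at 240° is eclipsed with CHO at 240° (5.9). Total 19.4 kJ/mol.
CHO at 300° is staggered. Br at 0° is gauche with CHO at 300° (3.6). Total 3.6 kJ/mol.
The minimum (3.6 kJ/mol) occurs with CHO at 300°.

300°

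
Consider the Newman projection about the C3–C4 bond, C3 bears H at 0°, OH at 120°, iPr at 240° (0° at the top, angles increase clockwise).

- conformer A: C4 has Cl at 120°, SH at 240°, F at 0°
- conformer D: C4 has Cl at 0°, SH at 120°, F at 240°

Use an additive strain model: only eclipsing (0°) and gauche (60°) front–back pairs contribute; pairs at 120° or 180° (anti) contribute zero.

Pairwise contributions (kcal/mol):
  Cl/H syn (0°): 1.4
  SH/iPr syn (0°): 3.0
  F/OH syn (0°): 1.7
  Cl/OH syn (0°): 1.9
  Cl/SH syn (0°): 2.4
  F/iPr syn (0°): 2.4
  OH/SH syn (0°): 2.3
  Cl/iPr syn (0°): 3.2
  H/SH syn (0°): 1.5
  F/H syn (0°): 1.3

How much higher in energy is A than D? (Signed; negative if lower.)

A is eclipsed. H at 0° is eclipsed with F at 0° (1.3); OH at 120° is eclipsed with Cl at 120° (1.9); iPr at 240° is eclipsed with SH at 240° (3.0). Total 6.2 kcal/mol.
D is eclipsed. H at 0° is eclipsed with Cl at 0° (1.4); OH at 120° is eclipsed with SH at 120° (2.3); iPr at 240° is eclipsed with F at 240° (2.4). Total 6.1 kcal/mol.
E(A) − E(D) = 6.2 − 6.1 = +0.1 kcal/mol.

+0.1 kcal/mol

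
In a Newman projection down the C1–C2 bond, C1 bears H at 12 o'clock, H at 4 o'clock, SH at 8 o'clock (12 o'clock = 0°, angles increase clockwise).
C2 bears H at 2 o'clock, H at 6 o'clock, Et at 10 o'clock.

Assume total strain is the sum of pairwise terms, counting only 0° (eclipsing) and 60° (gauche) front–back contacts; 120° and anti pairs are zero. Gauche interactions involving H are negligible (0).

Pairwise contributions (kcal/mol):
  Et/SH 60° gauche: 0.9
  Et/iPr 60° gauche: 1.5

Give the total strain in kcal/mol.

0.9 kcal/mol

This conformer (staggered): SH(240°)/Et(300°) gauche 0.9 → 0.9 kcal/mol.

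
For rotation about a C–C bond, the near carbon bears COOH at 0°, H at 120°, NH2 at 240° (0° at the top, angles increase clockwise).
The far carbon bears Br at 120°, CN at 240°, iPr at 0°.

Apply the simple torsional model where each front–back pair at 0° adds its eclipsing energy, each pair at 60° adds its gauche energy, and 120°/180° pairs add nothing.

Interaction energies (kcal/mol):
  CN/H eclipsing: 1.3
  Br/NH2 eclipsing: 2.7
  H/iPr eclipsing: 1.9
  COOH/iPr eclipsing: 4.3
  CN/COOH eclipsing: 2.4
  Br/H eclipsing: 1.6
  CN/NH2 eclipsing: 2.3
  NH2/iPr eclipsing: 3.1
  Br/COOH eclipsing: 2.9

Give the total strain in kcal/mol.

8.2 kcal/mol

This conformer (eclipsed): COOH(0°)/iPr(0°) eclipsed 4.3; H(120°)/Br(120°) eclipsed 1.6; NH2(240°)/CN(240°) eclipsed 2.3 → 8.2 kcal/mol.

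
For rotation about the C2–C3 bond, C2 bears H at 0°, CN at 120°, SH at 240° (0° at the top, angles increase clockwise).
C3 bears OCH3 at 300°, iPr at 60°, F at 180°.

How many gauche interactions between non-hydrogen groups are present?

Non-H gauche pairs: CN(120°)/iPr(60°); CN(120°)/F(180°); SH(240°)/OCH3(300°); SH(240°)/F(180°) — 4 interactions.

4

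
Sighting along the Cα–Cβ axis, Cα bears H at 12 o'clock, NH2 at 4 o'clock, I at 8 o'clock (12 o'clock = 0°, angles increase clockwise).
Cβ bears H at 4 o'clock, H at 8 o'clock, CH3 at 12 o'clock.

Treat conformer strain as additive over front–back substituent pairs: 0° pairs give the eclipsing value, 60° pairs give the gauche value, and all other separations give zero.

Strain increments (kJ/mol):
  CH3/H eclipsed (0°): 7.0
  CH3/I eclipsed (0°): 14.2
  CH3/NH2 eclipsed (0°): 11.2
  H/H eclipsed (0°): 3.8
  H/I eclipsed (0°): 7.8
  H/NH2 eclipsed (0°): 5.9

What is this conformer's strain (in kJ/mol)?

20.7 kJ/mol

This conformer (eclipsed): H–CH3 eclipsed, NH2–H eclipsed, I–H eclipsed; 7.0 + 5.9 + 7.8 = 20.7 kJ/mol.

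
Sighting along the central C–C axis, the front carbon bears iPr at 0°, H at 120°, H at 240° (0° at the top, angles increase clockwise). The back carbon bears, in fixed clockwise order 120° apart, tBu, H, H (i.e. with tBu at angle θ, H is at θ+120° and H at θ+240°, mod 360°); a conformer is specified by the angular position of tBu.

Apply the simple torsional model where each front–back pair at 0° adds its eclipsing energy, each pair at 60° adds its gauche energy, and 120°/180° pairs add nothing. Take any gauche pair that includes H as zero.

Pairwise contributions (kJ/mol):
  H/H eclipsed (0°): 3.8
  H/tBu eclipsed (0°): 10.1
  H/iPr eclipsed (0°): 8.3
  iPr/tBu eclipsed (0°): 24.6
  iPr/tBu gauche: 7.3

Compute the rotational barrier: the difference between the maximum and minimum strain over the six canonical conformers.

32.2 kJ/mol

tBu at 0° (eclipsed): iPr(0°)/tBu(0°) eclipsed 24.6; H(120°)/H(120°) eclipsed 3.8; H(240°)/H(240°) eclipsed 3.8 → 32.2 kJ/mol.
tBu at 60° (staggered): iPr(0°)/tBu(60°) gauche 7.3 → 7.3 kJ/mol.
tBu at 120° (eclipsed): iPr(0°)/H(0°) eclipsed 8.3; H(120°)/tBu(120°) eclipsed 10.1; H(240°)/H(240°) eclipsed 3.8 → 22.2 kJ/mol.
tBu at 180° (staggered): no non-H gauche contacts → 0.0 kJ/mol.
tBu at 240° (eclipsed): iPr(0°)/H(0°) eclipsed 8.3; H(120°)/H(120°) eclipsed 3.8; H(240°)/tBu(240°) eclipsed 10.1 → 22.2 kJ/mol.
tBu at 300° (staggered): iPr(0°)/tBu(300°) gauche 7.3 → 7.3 kJ/mol.
Max at 0° (32.2 kJ/mol), min at 180° (0.0 kJ/mol); barrier = 32.2 kJ/mol.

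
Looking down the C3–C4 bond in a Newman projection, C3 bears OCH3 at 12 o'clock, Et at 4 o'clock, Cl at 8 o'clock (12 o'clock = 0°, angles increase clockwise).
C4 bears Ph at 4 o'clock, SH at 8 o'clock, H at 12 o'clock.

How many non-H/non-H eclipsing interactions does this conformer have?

Non-H eclipsing pairs: Et(120°)/Ph(120°); Cl(240°)/SH(240°) — 2 interactions.

2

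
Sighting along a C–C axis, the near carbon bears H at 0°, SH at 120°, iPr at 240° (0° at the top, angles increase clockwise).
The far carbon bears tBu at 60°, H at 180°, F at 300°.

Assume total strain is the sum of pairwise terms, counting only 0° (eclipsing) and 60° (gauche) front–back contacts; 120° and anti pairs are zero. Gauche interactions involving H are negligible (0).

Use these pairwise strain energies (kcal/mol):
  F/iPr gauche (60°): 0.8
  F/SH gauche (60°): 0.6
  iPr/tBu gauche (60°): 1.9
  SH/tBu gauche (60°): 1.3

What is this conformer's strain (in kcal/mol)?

2.1 kcal/mol

This conformer (staggered): SH(120°)/tBu(60°) gauche 1.3; iPr(240°)/F(300°) gauche 0.8 → 2.1 kcal/mol.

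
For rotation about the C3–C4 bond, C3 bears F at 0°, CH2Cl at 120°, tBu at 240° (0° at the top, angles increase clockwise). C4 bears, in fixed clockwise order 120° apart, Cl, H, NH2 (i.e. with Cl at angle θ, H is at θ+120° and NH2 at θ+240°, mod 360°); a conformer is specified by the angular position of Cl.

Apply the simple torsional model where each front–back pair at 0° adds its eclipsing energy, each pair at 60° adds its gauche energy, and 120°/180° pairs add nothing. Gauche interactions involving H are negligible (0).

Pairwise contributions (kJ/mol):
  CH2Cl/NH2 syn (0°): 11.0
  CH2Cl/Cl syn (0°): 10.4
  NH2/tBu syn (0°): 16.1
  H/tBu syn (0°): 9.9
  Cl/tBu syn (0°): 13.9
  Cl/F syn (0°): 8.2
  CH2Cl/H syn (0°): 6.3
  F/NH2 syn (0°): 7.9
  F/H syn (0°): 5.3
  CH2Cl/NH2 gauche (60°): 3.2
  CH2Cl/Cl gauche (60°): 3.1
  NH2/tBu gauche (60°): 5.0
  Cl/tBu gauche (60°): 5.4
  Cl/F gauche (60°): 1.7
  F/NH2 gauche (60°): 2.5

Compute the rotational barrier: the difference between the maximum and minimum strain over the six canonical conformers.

Cl at 0° is eclipsed. F at 0° is eclipsed with Cl at 0° (8.2); CH2Cl at 120° is eclipsed with H at 120° (6.3); tBu at 240° is eclipsed with NH2 at 240° (16.1). Total 30.6 kJ/mol.
Cl at 60° is staggered. F at 0° is gauche with Cl at 60° (1.7); F at 0° is gauche with NH2 at 300° (2.5); CH2Cl at 120° is gauche with Cl at 60° (3.1); tBu at 240° is gauche with NH2 at 300° (5.0). Total 12.3 kJ/mol.
Cl at 120° is eclipsed. F at 0° is eclipsed with NH2 at 0° (7.9); CH2Cl at 120° is eclipsed with Cl at 120° (10.4); tBu at 240° is eclipsed with H at 240° (9.9). Total 28.2 kJ/mol.
Cl at 180° is staggered. F at 0° is gauche with NH2 at 60° (2.5); CH2Cl at 120° is gauche with Cl at 180° (3.1); CH2Cl at 120° is gauche with NH2 at 60° (3.2); tBu at 240° is gauche with Cl at 180° (5.4). Total 14.2 kJ/mol.
Cl at 240° is eclipsed. F at 0° is eclipsed with H at 0° (5.3); CH2Cl at 120° is eclipsed with NH2 at 120° (11.0); tBu at 240° is eclipsed with Cl at 240° (13.9). Total 30.2 kJ/mol.
Cl at 300° is staggered. F at 0° is gauche with Cl at 300° (1.7); CH2Cl at 120° is gauche with NH2 at 180° (3.2); tBu at 240° is gauche with Cl at 300° (5.4); tBu at 240° is gauche with NH2 at 180° (5.0). Total 15.3 kJ/mol.
Max at 0° (30.6 kJ/mol), min at 60° (12.3 kJ/mol); barrier = 18.3 kJ/mol.

18.3 kJ/mol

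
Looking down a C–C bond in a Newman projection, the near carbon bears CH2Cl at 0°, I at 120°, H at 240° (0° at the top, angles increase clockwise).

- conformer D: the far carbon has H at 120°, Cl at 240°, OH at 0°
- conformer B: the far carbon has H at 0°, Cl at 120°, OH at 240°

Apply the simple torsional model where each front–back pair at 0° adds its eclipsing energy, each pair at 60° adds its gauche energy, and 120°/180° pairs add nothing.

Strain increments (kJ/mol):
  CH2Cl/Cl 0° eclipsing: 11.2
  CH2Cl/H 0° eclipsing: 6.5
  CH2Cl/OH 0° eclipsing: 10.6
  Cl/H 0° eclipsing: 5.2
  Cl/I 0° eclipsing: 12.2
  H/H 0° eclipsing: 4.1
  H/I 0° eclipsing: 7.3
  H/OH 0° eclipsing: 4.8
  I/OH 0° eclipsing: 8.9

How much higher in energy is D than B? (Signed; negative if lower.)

-0.4 kJ/mol

D (eclipsed): CH2Cl(0°)/OH(0°) eclipsed 10.6; I(120°)/H(120°) eclipsed 7.3; H(240°)/Cl(240°) eclipsed 5.2 → 23.1 kJ/mol.
B (eclipsed): CH2Cl(0°)/H(0°) eclipsed 6.5; I(120°)/Cl(120°) eclipsed 12.2; H(240°)/OH(240°) eclipsed 4.8 → 23.5 kJ/mol.
E(D) − E(B) = 23.1 − 23.5 = -0.4 kJ/mol.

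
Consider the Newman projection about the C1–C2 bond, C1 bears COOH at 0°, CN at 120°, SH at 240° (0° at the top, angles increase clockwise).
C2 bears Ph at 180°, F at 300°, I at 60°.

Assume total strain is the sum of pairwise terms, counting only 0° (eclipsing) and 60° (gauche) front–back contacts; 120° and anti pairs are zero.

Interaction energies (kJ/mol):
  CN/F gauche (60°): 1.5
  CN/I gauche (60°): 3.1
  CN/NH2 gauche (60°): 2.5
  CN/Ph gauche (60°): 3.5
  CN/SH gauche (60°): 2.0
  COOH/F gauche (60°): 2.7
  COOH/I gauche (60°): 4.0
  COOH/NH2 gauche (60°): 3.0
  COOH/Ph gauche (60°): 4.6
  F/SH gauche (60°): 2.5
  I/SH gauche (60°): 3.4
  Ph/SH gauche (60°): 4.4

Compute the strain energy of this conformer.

20.2 kJ/mol

This conformer is staggered. COOH at 0° is gauche with F at 300° (2.7); COOH at 0° is gauche with I at 60° (4.0); CN at 120° is gauche with Ph at 180° (3.5); CN at 120° is gauche with I at 60° (3.1); SH at 240° is gauche with Ph at 180° (4.4); SH at 240° is gauche with F at 300° (2.5). Total 20.2 kJ/mol.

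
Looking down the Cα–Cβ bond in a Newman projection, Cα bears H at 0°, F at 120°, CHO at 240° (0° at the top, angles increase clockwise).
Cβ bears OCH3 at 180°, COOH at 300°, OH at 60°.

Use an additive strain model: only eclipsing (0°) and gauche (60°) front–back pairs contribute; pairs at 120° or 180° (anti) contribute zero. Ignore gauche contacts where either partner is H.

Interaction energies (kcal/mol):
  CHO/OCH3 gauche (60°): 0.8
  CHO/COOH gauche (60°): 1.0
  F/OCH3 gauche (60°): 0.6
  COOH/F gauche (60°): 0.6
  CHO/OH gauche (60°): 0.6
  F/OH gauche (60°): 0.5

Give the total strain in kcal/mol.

This conformer (staggered): F(120°)/OCH3(180°) gauche 0.6; F(120°)/OH(60°) gauche 0.5; CHO(240°)/OCH3(180°) gauche 0.8; CHO(240°)/COOH(300°) gauche 1.0 → 2.9 kcal/mol.

2.9 kcal/mol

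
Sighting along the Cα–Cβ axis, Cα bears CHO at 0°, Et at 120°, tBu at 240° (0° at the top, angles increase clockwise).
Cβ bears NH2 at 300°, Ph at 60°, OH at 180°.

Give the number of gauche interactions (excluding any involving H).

6

Non-H gauche pairs: CHO(0°)/NH2(300°); CHO(0°)/Ph(60°); Et(120°)/Ph(60°); Et(120°)/OH(180°); tBu(240°)/NH2(300°); tBu(240°)/OH(180°) — 6 interactions.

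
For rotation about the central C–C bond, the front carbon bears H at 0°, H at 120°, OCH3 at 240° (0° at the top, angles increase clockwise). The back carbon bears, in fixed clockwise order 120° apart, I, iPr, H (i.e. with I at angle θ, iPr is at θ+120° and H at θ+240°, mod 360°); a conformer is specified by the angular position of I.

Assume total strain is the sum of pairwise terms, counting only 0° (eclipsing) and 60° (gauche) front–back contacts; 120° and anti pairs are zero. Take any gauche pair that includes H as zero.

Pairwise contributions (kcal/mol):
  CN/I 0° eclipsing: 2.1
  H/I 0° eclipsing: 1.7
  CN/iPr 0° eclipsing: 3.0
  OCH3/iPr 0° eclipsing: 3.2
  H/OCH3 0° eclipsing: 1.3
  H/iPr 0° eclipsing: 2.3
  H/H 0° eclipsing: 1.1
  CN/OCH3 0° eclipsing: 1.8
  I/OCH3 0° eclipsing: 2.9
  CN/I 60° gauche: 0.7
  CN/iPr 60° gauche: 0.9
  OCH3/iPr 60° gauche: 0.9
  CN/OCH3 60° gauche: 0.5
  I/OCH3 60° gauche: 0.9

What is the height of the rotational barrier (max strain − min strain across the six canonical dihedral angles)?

I at 0° (eclipsed): H(0°)/I(0°) eclipsed 1.7; H(120°)/iPr(120°) eclipsed 2.3; OCH3(240°)/H(240°) eclipsed 1.3 → 5.3 kcal/mol.
I at 60° (staggered): OCH3(240°)/iPr(180°) gauche 0.9 → 0.9 kcal/mol.
I at 120° (eclipsed): H(0°)/H(0°) eclipsed 1.1; H(120°)/I(120°) eclipsed 1.7; OCH3(240°)/iPr(240°) eclipsed 3.2 → 6.0 kcal/mol.
I at 180° (staggered): OCH3(240°)/I(180°) gauche 0.9; OCH3(240°)/iPr(300°) gauche 0.9 → 1.8 kcal/mol.
I at 240° (eclipsed): H(0°)/iPr(0°) eclipsed 2.3; H(120°)/H(120°) eclipsed 1.1; OCH3(240°)/I(240°) eclipsed 2.9 → 6.3 kcal/mol.
I at 300° (staggered): OCH3(240°)/I(300°) gauche 0.9 → 0.9 kcal/mol.
Max at 240° (6.3 kcal/mol), min at 60° (0.9 kcal/mol); barrier = 5.4 kcal/mol.

5.4 kcal/mol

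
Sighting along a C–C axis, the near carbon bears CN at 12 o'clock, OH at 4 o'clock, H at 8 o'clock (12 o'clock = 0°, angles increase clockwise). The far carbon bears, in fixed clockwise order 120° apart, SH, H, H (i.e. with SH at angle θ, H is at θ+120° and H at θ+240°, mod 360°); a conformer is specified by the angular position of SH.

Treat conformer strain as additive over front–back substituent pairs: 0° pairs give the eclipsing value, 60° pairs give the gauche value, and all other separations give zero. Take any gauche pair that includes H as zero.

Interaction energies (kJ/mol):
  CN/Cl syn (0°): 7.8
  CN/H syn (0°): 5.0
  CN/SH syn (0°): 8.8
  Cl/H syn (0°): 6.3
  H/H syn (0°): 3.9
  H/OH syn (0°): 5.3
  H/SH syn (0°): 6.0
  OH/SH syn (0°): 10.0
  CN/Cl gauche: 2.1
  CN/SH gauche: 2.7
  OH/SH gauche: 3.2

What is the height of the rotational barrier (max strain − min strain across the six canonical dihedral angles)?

SH at 0° is eclipsed. CN at 0° is eclipsed with SH at 0° (8.8); OH at 120° is eclipsed with H at 120° (5.3); H at 240° is eclipsed with H at 240° (3.9). Total 18.0 kJ/mol.
SH at 60° is staggered. CN at 0° is gauche with SH at 60° (2.7); OH at 120° is gauche with SH at 60° (3.2). Total 5.9 kJ/mol.
SH at 120° is eclipsed. CN at 0° is eclipsed with H at 0° (5.0); OH at 120° is eclipsed with SH at 120° (10.0); H at 240° is eclipsed with H at 240° (3.9). Total 18.9 kJ/mol.
SH at 180° is staggered. OH at 120° is gauche with SH at 180° (3.2). Total 3.2 kJ/mol.
SH at 240° is eclipsed. CN at 0° is eclipsed with H at 0° (5.0); OH at 120° is eclipsed with H at 120° (5.3); H at 240° is eclipsed with SH at 240° (6.0). Total 16.3 kJ/mol.
SH at 300° is staggered. CN at 0° is gauche with SH at 300° (2.7). Total 2.7 kJ/mol.
Max at 120° (18.9 kJ/mol), min at 300° (2.7 kJ/mol); barrier = 16.2 kJ/mol.

16.2 kJ/mol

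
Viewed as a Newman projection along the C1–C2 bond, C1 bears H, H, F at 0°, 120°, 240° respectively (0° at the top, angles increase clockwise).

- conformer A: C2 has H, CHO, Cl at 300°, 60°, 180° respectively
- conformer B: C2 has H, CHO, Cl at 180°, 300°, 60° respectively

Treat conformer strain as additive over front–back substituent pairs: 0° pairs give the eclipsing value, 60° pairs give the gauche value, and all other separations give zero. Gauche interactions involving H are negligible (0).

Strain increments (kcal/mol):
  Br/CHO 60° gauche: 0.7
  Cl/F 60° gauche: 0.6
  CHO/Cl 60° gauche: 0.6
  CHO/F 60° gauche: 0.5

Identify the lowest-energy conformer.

B

A (staggered): F–Cl gauche; 0.6 = 0.6 kcal/mol.
B (staggered): F–CHO gauche; 0.5 = 0.5 kcal/mol.
B has the lowest total (0.5 kcal/mol).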